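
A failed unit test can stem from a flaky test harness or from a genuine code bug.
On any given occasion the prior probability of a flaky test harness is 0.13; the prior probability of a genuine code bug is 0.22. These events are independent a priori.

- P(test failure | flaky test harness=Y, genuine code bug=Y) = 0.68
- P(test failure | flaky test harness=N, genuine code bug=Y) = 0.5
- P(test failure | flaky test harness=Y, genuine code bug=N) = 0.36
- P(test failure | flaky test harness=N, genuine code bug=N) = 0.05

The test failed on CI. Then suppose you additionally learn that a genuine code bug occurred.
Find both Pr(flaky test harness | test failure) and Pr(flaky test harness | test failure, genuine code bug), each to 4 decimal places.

P(test failure) = 0.05*0.87*0.78 + 0.5*0.87*0.22 + 0.36*0.13*0.78 + 0.68*0.13*0.22 = 0.033930 + 0.095700 + 0.036504 + 0.019448 = 0.185582
Restricting to configurations with flaky test harness present: 0.036504 + 0.019448 = 0.055952.
Hence the posterior is 0.055952/0.185582 ≈ 0.3015.

Now also conditioning on genuine code bug=true:
P(test failure | genuine code bug) = 0.5*0.87 + 0.68*0.13 = 0.435000 + 0.088400 = 0.523400
The flaky test harness-present share is 0.68*0.13 = 0.088400.
So P(flaky test harness | test failure, genuine code bug) = 0.088400/0.523400 ≈ 0.1689.
The drop from 0.3015 to 0.1689 is the explaining-away (discounting) effect.

Pr(flaky test harness | test failure) ≈ 0.3015; Pr(flaky test harness | test failure, genuine code bug) ≈ 0.1689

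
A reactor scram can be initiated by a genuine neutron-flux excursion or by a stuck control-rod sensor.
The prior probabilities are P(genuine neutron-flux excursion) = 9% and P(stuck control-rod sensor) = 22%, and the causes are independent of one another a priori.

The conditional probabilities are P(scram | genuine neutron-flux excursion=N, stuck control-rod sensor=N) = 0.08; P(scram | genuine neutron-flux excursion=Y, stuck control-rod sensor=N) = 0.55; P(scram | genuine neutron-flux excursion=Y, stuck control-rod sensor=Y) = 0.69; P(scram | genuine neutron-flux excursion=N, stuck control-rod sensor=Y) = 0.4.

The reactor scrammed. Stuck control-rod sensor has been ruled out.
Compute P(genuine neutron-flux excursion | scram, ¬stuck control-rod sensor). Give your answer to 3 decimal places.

By total probability over both values of genuine neutron-flux excursion:
  P(scram | ¬stuck control-rod sensor) = 0.08*0.91 + 0.55*0.09
        = 0.072800 + 0.049500 = 0.122300
Keeping only the genuine neutron-flux excursion-present terms gives 0.049500, so
  P(genuine neutron-flux excursion | scram, ¬stuck control-rod sensor) = 0.049500 / 0.122300 ≈ 0.405

P(genuine neutron-flux excursion | scram, ¬stuck control-rod sensor) ≈ 0.405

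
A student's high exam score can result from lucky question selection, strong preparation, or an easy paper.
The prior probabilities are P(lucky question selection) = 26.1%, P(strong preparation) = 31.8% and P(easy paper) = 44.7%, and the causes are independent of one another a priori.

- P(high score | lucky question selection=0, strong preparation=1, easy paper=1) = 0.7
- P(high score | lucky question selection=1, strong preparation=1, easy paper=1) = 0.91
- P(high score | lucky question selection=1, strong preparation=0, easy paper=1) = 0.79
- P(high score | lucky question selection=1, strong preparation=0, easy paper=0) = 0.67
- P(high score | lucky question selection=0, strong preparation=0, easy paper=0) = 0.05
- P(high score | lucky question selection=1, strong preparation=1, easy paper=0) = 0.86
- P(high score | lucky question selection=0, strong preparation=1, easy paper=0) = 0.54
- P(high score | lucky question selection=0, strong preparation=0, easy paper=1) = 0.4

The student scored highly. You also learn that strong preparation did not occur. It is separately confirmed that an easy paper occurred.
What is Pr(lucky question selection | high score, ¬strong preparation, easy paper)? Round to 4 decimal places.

Sum P(high score|·) weighted by the priors over both values of lucky question selection:
  P(high score | ¬strong preparation, easy paper) = 0.4*0.739 + 0.79*0.261
        = 0.295600 + 0.206190 = 0.501790
The terms with lucky question selection present sum to 0.206190, so
  P(lucky question selection | high score, ¬strong preparation, easy paper) = 0.206190 / 0.501790 ≈ 0.4109

Pr(lucky question selection | high score, ¬strong preparation, easy paper) ≈ 0.4109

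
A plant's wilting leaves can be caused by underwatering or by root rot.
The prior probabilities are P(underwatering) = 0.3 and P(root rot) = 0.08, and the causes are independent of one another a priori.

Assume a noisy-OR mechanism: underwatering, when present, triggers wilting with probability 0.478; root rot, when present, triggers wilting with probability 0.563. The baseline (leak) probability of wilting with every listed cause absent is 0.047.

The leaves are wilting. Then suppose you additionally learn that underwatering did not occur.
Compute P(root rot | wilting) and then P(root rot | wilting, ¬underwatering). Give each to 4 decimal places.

Under noisy-OR, P(wilting | causes) = 1 − (1−0.047)·∏(1−qᵢ) over the active causes.
By total probability over the 4 (underwatering, root rot) configurations:
  P(wilting) = 0.047×0.7×0.92 + 0.583539×0.7×0.08 + 0.502534×0.3×0.92 + 0.782607×0.3×0.08
        = 0.030268 + 0.032678 + 0.138699 + 0.018783 = 0.220428
Configurations with root rot contribute 0.051461, so
  P(root rot | wilting) = 0.051461 / 0.220428 ≈ 0.2335

Now also conditioning on underwatering≠true:
P(wilting | ¬underwatering) = 0.047*0.92 + 0.583539*0.08 = 0.043240 + 0.046683 = 0.089923
Restricting to configurations with root rot present: 0.583539*0.08 = 0.046683.
Hence the posterior is 0.046683/0.089923 ≈ 0.5191.

P(root rot | wilting) ≈ 0.2335; P(root rot | wilting, ¬underwatering) ≈ 0.5191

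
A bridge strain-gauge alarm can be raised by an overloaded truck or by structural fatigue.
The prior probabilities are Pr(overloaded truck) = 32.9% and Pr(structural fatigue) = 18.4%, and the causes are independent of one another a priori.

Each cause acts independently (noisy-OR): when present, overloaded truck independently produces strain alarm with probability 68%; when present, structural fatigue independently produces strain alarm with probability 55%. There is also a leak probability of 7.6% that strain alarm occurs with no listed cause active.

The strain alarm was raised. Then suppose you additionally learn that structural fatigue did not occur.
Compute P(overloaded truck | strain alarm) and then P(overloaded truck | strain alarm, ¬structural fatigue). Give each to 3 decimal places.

P(overloaded truck | strain alarm) ≈ 0.680; P(overloaded truck | strain alarm, ¬structural fatigue) ≈ 0.820

Under noisy-OR, P(strain alarm | causes) = 1 − (1−0.076)·∏(1−qᵢ) over the active causes.
Numerator (weight on configurations with overloaded truck): 0.189085 + 0.052481 = 0.241566
Normalizer over all consistent configurations: 0.076*0.671*0.816 + 0.5842*0.671*0.184 + 0.70432*0.329*0.816 + 0.866944*0.329*0.184 = 0.355307
Posterior = 0.241566 / 0.355307 ≈ 0.680

Now condition on the additional information:
Numerator (weight on configurations with overloaded truck): 0.70432·0.329 = 0.231721
Normalizer over all consistent configurations: 0.076·0.671 + 0.70432·0.329 = 0.282717
P(overloaded truck | strain alarm, ¬structural fatigue) = 0.231721/0.282717 ≈ 0.820
Ruling out structural fatigue raises the posterior on overloaded truck — the flip side of explaining away.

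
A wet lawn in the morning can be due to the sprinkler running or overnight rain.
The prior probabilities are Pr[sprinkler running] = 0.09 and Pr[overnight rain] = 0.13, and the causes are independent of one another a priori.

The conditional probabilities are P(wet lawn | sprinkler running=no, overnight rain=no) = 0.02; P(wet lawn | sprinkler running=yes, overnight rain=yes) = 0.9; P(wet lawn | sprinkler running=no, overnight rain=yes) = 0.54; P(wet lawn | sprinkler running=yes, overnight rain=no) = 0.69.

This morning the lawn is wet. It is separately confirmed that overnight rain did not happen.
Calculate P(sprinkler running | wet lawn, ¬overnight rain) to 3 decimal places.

P(wet lawn | ¬overnight rain) = 0.02*0.91 + 0.69*0.09 = 0.018200 + 0.062100 = 0.080300
Of this, 0.062100 comes from 0.69*0.09 (the sprinkler running=true cases).
Hence the posterior is 0.062100/0.080300 ≈ 0.773.

P(sprinkler running | wet lawn, ¬overnight rain) ≈ 0.773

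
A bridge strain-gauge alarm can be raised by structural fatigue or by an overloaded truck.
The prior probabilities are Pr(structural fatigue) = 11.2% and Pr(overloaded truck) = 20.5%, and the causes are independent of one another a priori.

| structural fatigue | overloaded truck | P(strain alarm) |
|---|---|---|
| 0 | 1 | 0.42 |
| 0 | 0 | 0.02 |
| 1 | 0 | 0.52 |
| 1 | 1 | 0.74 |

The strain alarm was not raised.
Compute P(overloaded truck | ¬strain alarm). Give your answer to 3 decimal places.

Numerator (weight on configurations with overloaded truck): 0.105583 + 0.005970 = 0.111553
Normalizer over all consistent configurations: 0.98×0.888×0.795 + 0.58×0.888×0.205 + 0.48×0.112×0.795 + 0.26×0.112×0.205 = 0.846133
P(overloaded truck | ¬strain alarm) = 0.111553/0.846133 ≈ 0.132

P(overloaded truck | ¬strain alarm) ≈ 0.132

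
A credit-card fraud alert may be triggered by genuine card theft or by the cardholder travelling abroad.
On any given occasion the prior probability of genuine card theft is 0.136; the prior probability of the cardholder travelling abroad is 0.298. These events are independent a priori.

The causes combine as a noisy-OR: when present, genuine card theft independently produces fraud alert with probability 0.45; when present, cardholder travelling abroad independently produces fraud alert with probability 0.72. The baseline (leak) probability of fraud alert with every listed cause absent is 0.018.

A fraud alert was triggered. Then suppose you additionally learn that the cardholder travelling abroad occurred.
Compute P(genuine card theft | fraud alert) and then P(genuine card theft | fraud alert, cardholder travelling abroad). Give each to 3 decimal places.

Under noisy-OR, P(fraud alert | causes) = 1 − (1−0.018)·∏(1−qᵢ) over the active causes.
P(fraud alert) = 0.018*0.864*0.702 + 0.72504*0.864*0.298 + 0.4599*0.136*0.702 + 0.848772*0.136*0.298 = 0.010918 + 0.186677 + 0.043908 + 0.034399 = 0.275902
The genuine card theft-present share is 0.043908 + 0.034399 = 0.078307.
So P(genuine card theft | fraud alert) = 0.078307/0.275902 ≈ 0.284.

Now condition on the additional information:
Sum P(fraud alert|·) weighted by the priors over both values of genuine card theft:
  P(fraud alert | cardholder travelling abroad) = 0.72504*0.864 + 0.848772*0.136
        = 0.626435 + 0.115433 = 0.741868
The terms with genuine card theft present sum to 0.115433, so
  P(genuine card theft | fraud alert, cardholder travelling abroad) = 0.115433 / 0.741868 ≈ 0.156
This is intercausal reasoning (explaining away): once cardholder travelling abroad accounts for the fraud alert, genuine card theft becomes less likely.

P(genuine card theft | fraud alert) ≈ 0.284; P(genuine card theft | fraud alert, cardholder travelling abroad) ≈ 0.156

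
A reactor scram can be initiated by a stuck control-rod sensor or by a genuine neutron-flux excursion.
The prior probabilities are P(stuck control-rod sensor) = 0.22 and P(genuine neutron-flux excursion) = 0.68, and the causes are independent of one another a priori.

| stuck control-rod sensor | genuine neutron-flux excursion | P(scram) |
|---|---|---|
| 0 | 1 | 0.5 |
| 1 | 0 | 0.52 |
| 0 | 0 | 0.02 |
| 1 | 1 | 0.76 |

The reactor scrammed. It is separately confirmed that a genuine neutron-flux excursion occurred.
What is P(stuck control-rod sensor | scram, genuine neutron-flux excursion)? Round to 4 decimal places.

For the numerator, keep only stuck control-rod sensor=true terms: 0.76·0.22 = 0.167200
The normalizing constant is 0.5·0.78 + 0.76·0.22 = 0.557200
Posterior = 0.167200 / 0.557200 ≈ 0.3001

P(stuck control-rod sensor | scram, genuine neutron-flux excursion) ≈ 0.3001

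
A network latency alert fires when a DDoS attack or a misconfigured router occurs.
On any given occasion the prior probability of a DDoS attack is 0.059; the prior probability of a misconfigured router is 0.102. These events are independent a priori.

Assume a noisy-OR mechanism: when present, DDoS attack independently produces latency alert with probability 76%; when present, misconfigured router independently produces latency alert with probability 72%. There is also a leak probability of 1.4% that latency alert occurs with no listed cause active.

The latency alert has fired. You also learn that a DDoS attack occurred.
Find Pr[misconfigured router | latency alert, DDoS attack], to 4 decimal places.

Pr[misconfigured router | latency alert, DDoS attack] ≈ 0.1220

Under noisy-OR, P(latency alert | causes) = 1 − (1−0.014)·∏(1−qᵢ) over the active causes.
Sum P(latency alert|·) weighted by the priors over both values of misconfigured router:
  P(latency alert | DDoS attack) = 0.76336×0.898 + 0.933741×0.102
        = 0.685497 + 0.095242 = 0.780739
Keeping only the misconfigured router-present terms gives 0.095242, so
  P(misconfigured router | latency alert, DDoS attack) = 0.095242 / 0.780739 ≈ 0.1220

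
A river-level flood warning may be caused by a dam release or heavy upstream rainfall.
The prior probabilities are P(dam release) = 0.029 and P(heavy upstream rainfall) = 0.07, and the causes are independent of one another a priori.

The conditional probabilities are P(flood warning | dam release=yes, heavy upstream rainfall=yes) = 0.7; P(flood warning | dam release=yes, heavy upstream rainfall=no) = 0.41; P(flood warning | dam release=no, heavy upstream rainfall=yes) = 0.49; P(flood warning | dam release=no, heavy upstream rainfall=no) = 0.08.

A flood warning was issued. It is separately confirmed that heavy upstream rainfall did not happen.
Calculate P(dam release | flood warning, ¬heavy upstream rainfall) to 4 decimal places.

P(dam release | flood warning, ¬heavy upstream rainfall) ≈ 0.1327

P(flood warning | ¬heavy upstream rainfall) = 0.08*0.971 + 0.41*0.029 = 0.077680 + 0.011890 = 0.089570
Restricting to configurations with dam release present: 0.41*0.029 = 0.011890.
So P(dam release | flood warning, ¬heavy upstream rainfall) = 0.011890/0.089570 ≈ 0.1327.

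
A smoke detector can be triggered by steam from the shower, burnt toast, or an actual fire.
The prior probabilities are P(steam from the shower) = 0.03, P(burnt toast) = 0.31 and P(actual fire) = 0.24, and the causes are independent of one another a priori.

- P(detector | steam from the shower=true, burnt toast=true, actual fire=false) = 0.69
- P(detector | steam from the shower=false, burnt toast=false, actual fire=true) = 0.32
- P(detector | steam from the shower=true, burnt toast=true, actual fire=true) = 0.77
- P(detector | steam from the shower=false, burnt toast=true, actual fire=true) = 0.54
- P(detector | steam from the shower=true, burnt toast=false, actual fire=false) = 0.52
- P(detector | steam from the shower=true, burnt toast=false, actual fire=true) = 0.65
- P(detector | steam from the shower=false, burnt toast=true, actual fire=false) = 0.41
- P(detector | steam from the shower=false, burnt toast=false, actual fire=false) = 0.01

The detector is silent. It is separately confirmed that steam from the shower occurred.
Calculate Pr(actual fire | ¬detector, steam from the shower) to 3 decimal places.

Pr(actual fire | ¬detector, steam from the shower) ≈ 0.188

P(¬detector | steam from the shower) = 0.48*0.69*0.76 + 0.35*0.69*0.24 + 0.31*0.31*0.76 + 0.23*0.31*0.24 = 0.251712 + 0.057960 + 0.073036 + 0.017112 = 0.399820
Of this, 0.075072 comes from 0.057960 + 0.017112 (the actual fire=true cases).
Hence the posterior is 0.075072/0.399820 ≈ 0.188.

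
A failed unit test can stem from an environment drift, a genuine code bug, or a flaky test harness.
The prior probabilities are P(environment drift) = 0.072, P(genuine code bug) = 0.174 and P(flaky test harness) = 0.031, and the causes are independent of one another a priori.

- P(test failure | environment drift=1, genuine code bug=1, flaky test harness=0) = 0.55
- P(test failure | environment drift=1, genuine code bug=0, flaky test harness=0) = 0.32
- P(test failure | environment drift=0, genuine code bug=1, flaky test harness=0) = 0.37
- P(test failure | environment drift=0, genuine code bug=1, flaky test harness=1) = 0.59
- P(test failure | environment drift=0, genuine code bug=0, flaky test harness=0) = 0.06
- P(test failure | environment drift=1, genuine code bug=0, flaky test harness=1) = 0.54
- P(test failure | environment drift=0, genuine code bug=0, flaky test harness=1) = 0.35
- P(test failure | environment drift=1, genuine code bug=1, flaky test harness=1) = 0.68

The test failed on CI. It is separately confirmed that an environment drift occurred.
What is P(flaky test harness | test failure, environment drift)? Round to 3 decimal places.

P(flaky test harness | test failure, environment drift) ≈ 0.048

Sum P(test failure|·) weighted by the priors over the 4 (genuine code bug, flaky test harness) configurations:
  P(test failure | environment drift) = 0.32×0.826×0.969 + 0.54×0.826×0.031 + 0.55×0.174×0.969 + 0.68×0.174×0.031
        = 0.256126 + 0.013827 + 0.092733 + 0.003668 = 0.366354
The terms with flaky test harness present sum to 0.017495, so
  P(flaky test harness | test failure, environment drift) = 0.017495 / 0.366354 ≈ 0.048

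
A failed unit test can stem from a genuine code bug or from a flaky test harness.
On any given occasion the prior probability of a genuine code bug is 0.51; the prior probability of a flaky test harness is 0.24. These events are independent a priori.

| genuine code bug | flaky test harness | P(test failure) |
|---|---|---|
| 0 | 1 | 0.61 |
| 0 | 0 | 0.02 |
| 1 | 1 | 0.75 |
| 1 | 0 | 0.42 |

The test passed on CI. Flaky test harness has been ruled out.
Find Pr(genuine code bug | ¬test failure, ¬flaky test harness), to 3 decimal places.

Pr(genuine code bug | ¬test failure, ¬flaky test harness) ≈ 0.381

Weight on genuine code bug=true, given the evidence: 0.58*0.51 = 0.295800
The normalizing constant is 0.98*0.49 + 0.58*0.51 = 0.776000
P(genuine code bug | ¬test failure, ¬flaky test harness) = 0.295800/0.776000 ≈ 0.381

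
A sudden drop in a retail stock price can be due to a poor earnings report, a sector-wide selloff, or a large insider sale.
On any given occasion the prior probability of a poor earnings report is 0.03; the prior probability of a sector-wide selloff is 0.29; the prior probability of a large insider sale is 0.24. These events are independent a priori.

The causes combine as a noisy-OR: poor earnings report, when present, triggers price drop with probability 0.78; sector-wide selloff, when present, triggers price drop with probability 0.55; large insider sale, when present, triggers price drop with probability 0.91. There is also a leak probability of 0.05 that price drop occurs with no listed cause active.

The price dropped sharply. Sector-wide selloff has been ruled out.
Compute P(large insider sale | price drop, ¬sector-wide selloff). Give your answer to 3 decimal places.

P(large insider sale | price drop, ¬sector-wide selloff) ≈ 0.800

Under noisy-OR, P(price drop | causes) = 1 − (1−0.05)·∏(1−qᵢ) over the active causes.
P(price drop | ¬sector-wide selloff) = 0.05·0.97·0.76 + 0.9145·0.97·0.24 + 0.791·0.03·0.76 + 0.98119·0.03·0.24 = 0.036860 + 0.212896 + 0.018035 + 0.007065 = 0.274856
The large insider sale-present share is 0.212896 + 0.007065 = 0.219961.
So P(large insider sale | price drop, ¬sector-wide selloff) = 0.219961/0.274856 ≈ 0.800.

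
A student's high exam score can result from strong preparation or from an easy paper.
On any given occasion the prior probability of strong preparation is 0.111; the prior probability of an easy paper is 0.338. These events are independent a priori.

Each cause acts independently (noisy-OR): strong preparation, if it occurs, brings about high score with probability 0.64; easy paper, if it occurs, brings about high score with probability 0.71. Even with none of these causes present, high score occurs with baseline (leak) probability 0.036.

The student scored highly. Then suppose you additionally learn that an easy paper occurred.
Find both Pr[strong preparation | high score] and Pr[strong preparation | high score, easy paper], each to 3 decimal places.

Under noisy-OR, P(high score | causes) = 1 − (1−0.036)·∏(1−qᵢ) over the active causes.
Enumerate the 4 (strong preparation, easy paper) configurations and weight by the priors:
  P(high score) = 0.036×0.889×0.662 + 0.72044×0.889×0.338 + 0.65296×0.111×0.662 + 0.899358×0.111×0.338
        = 0.021187 + 0.216479 + 0.047981 + 0.033742 = 0.319389
Configurations with strong preparation contribute 0.081723, so
  P(strong preparation | high score) = 0.081723 / 0.319389 ≈ 0.256

Now also conditioning on easy paper=true:
Enumerate both values of strong preparation and weight by the priors:
  P(high score | easy paper) = 0.72044·0.889 + 0.899358·0.111
        = 0.640471 + 0.099829 = 0.740300
Configurations with strong preparation contribute 0.099829, so
  P(strong preparation | high score, easy paper) = 0.099829 / 0.740300 ≈ 0.135

Pr[strong preparation | high score] ≈ 0.256; Pr[strong preparation | high score, easy paper] ≈ 0.135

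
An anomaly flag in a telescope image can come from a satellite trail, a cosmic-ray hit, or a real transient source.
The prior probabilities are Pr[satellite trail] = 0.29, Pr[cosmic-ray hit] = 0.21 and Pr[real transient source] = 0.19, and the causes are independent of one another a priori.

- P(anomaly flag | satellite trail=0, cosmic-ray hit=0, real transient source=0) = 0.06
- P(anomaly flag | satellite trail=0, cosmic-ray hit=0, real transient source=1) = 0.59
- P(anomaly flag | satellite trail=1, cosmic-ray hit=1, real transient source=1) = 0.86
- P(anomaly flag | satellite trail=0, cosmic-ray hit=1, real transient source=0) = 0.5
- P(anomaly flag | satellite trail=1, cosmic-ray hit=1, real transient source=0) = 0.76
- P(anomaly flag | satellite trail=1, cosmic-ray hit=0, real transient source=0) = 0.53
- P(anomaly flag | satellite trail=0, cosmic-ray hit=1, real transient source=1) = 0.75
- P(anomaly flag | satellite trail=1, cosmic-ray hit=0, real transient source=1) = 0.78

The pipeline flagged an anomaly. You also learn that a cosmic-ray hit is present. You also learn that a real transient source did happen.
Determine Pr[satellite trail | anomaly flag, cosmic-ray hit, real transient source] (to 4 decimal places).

Pr[satellite trail | anomaly flag, cosmic-ray hit, real transient source] ≈ 0.3190

P(anomaly flag | cosmic-ray hit, real transient source) = 0.75*0.71 + 0.86*0.29 = 0.532500 + 0.249400 = 0.781900
Restricting to configurations with satellite trail present: 0.86*0.29 = 0.249400.
So P(satellite trail | anomaly flag, cosmic-ray hit, real transient source) = 0.249400/0.781900 ≈ 0.3190.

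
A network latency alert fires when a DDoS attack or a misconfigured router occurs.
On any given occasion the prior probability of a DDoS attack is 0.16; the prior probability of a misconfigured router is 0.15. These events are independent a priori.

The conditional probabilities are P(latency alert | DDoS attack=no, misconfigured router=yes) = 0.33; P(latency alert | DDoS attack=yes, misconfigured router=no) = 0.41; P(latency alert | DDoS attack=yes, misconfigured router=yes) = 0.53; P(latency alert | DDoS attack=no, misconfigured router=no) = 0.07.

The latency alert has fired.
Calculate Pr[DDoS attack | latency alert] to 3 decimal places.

P(latency alert) = 0.07*0.84*0.85 + 0.33*0.84*0.15 + 0.41*0.16*0.85 + 0.53*0.16*0.15 = 0.049980 + 0.041580 + 0.055760 + 0.012720 = 0.160040
The DDoS attack-present share is 0.055760 + 0.012720 = 0.068480.
Hence the posterior is 0.068480/0.160040 ≈ 0.428.

Pr[DDoS attack | latency alert] ≈ 0.428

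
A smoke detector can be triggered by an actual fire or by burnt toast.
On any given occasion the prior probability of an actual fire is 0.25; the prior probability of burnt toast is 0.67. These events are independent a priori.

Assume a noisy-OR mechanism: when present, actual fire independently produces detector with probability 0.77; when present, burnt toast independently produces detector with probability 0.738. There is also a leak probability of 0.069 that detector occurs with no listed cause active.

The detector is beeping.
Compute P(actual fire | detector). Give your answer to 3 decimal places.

Under noisy-OR, P(detector | causes) = 1 − (1−0.069)·∏(1−qᵢ) over the active causes.
Weight on actual fire=true, given the evidence: 0.064834 + 0.158103 = 0.222937
Normalizer over all consistent configurations: 0.069*0.75*0.33 + 0.756078*0.75*0.67 + 0.78587*0.25*0.33 + 0.943898*0.25*0.67 = 0.619944
P(actual fire | detector) = 0.222937/0.619944 ≈ 0.360

P(actual fire | detector) ≈ 0.360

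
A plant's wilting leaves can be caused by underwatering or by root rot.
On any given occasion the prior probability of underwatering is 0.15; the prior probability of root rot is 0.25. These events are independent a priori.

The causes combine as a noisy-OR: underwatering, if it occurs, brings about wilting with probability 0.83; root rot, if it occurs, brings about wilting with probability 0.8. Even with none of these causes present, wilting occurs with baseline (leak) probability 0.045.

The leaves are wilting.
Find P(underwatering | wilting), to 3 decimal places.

Under noisy-OR, P(wilting | causes) = 1 − (1−0.045)·∏(1−qᵢ) over the active causes.
P(wilting) = 0.045·0.85·0.75 + 0.809·0.85·0.25 + 0.83765·0.15·0.75 + 0.96753·0.15·0.25 = 0.028687 + 0.171912 + 0.094236 + 0.036282 = 0.331117
Restricting to configurations with underwatering present: 0.094236 + 0.036282 = 0.130518.
Hence the posterior is 0.130518/0.331117 ≈ 0.394.

P(underwatering | wilting) ≈ 0.394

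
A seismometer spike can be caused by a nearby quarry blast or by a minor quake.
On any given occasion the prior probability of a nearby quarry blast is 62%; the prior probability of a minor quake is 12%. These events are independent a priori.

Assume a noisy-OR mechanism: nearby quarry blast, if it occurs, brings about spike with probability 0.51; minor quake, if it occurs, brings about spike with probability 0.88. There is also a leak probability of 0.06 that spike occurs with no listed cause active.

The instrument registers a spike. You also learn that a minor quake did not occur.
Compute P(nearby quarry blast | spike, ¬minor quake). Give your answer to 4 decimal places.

P(nearby quarry blast | spike, ¬minor quake) ≈ 0.9362

Under noisy-OR, P(spike | causes) = 1 − (1−0.06)·∏(1−qᵢ) over the active causes.
Weight on nearby quarry blast=true, given the evidence: 0.5394×0.62 = 0.334428
Denominator P(spike | ¬minor quake): 0.06×0.38 + 0.5394×0.62 = 0.357228
Posterior = 0.334428 / 0.357228 ≈ 0.9362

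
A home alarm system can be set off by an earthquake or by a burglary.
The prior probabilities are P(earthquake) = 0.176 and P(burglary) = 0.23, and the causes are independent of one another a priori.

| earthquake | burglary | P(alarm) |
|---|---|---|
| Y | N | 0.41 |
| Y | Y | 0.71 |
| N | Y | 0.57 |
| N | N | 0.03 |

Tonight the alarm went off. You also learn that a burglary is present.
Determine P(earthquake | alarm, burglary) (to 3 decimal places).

P(earthquake | alarm, burglary) ≈ 0.210

P(alarm | burglary) = 0.57×0.824 + 0.71×0.176 = 0.469680 + 0.124960 = 0.594640
The earthquake-present share is 0.71×0.176 = 0.124960.
P(earthquake | alarm, burglary) = 0.124960 / 0.594640 ≈ 0.210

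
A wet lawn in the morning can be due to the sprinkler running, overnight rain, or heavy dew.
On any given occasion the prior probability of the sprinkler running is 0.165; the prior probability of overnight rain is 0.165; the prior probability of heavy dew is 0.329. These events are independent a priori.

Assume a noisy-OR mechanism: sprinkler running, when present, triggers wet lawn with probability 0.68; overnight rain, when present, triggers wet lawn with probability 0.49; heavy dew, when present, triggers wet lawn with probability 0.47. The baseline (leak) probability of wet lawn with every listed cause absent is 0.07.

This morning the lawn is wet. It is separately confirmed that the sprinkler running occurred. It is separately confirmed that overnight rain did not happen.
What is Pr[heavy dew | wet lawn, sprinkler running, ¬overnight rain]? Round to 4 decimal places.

Pr[heavy dew | wet lawn, sprinkler running, ¬overnight rain] ≈ 0.3703

Under noisy-OR, P(wet lawn | causes) = 1 − (1−0.07)·∏(1−qᵢ) over the active causes.
P(wet lawn | sprinkler running, ¬overnight rain) = 0.7024*0.671 + 0.842272*0.329 = 0.471310 + 0.277107 = 0.748417
The heavy dew-present share is 0.842272*0.329 = 0.277107.
So P(heavy dew | wet lawn, sprinkler running, ¬overnight rain) = 0.277107/0.748417 ≈ 0.3703.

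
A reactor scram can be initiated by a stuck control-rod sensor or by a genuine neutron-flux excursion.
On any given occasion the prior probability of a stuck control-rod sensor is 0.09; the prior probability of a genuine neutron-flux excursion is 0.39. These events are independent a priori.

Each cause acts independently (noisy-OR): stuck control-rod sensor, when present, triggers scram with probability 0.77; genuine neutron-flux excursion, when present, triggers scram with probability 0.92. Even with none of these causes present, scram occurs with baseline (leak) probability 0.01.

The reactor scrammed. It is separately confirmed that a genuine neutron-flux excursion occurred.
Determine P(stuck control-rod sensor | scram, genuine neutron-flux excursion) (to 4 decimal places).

Under noisy-OR, P(scram | causes) = 1 − (1−0.01)·∏(1−qᵢ) over the active causes.
By total probability over both values of stuck control-rod sensor:
  P(scram | genuine neutron-flux excursion) = 0.9208*0.91 + 0.981784*0.09
        = 0.837928 + 0.088361 = 0.926289
The terms with stuck control-rod sensor present sum to 0.088361, so
  P(stuck control-rod sensor | scram, genuine neutron-flux excursion) = 0.088361 / 0.926289 ≈ 0.0954

P(stuck control-rod sensor | scram, genuine neutron-flux excursion) ≈ 0.0954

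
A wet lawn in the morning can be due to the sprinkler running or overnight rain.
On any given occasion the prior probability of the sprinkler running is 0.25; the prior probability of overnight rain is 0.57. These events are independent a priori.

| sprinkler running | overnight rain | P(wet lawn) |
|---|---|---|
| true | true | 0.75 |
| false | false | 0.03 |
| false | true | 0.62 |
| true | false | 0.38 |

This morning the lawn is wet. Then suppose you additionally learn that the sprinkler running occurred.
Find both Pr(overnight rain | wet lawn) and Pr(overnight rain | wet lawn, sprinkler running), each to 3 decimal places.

Pr(overnight rain | wet lawn) ≈ 0.880; Pr(overnight rain | wet lawn, sprinkler running) ≈ 0.723

P(wet lawn) = 0.03·0.75·0.43 + 0.62·0.75·0.57 + 0.38·0.25·0.43 + 0.75·0.25·0.57 = 0.009675 + 0.265050 + 0.040850 + 0.106875 = 0.422450
Of this, 0.371925 comes from 0.265050 + 0.106875 (the overnight rain=true cases).
So P(overnight rain | wet lawn) = 0.371925/0.422450 ≈ 0.880.

With the extra evidence:
Weight on overnight rain=true, given the evidence: 0.75·0.57 = 0.427500
Normalizer over all consistent configurations: 0.38·0.43 + 0.75·0.57 = 0.590900
P(overnight rain | wet lawn, sprinkler running) = 0.427500/0.590900 ≈ 0.723
— sprinkler running explains away the evidence for overnight rain.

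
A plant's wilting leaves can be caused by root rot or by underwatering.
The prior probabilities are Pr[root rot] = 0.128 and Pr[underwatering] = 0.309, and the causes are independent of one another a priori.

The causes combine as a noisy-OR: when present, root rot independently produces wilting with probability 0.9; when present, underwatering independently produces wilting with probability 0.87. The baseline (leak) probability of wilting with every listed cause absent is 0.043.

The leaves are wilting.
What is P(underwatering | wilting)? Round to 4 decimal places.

Under noisy-OR, P(wilting | causes) = 1 − (1−0.043)·∏(1−qᵢ) over the active causes.
Sum P(wilting|·) weighted by the priors over the 4 (root rot, underwatering) configurations:
  P(wilting) = 0.043*0.872*0.691 + 0.87559*0.872*0.309 + 0.9043*0.128*0.691 + 0.987559*0.128*0.309
        = 0.025910 + 0.235926 + 0.079984 + 0.039060 = 0.380880
Keeping only the underwatering-present terms gives 0.274986, so
  P(underwatering | wilting) = 0.274986 / 0.380880 ≈ 0.7220

P(underwatering | wilting) ≈ 0.7220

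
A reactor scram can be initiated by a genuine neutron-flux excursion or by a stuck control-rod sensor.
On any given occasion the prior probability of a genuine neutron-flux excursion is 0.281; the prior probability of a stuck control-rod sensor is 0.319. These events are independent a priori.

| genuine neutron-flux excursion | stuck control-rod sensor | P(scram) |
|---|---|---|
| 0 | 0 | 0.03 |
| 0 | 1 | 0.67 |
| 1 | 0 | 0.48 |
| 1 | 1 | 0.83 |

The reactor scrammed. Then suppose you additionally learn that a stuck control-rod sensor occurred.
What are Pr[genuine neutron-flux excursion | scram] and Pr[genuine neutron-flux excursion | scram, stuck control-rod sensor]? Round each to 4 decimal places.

Pr[genuine neutron-flux excursion | scram] ≈ 0.4969; Pr[genuine neutron-flux excursion | scram, stuck control-rod sensor] ≈ 0.3262

P(scram) = 0.03*0.719*0.681 + 0.67*0.719*0.319 + 0.48*0.281*0.681 + 0.83*0.281*0.319 = 0.014689 + 0.153672 + 0.091853 + 0.074400 = 0.334614
The genuine neutron-flux excursion-present share is 0.091853 + 0.074400 = 0.166253.
So P(genuine neutron-flux excursion | scram) = 0.166253/0.334614 ≈ 0.4969.

With the extra evidence:
P(scram | stuck control-rod sensor) = 0.67·0.719 + 0.83·0.281 = 0.481730 + 0.233230 = 0.714960
Of this, 0.233230 comes from 0.83·0.281 (the genuine neutron-flux excursion=true cases).
P(genuine neutron-flux excursion | scram, stuck control-rod sensor) = 0.233230 / 0.714960 ≈ 0.3262
The drop from 0.4969 to 0.3262 is the explaining-away (discounting) effect.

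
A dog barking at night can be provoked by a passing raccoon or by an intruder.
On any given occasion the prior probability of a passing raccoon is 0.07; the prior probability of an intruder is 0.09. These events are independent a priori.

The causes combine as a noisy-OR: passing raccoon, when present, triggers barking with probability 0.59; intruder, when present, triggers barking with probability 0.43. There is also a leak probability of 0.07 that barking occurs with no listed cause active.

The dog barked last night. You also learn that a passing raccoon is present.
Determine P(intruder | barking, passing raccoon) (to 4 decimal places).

Under noisy-OR, P(barking | causes) = 1 − (1−0.07)·∏(1−qᵢ) over the active causes.
Enumerate both values of intruder and weight by the priors:
  P(barking | passing raccoon) = 0.6187*0.91 + 0.782659*0.09
        = 0.563017 + 0.070439 = 0.633456
Keeping only the intruder-present terms gives 0.070439, so
  P(intruder | barking, passing raccoon) = 0.070439 / 0.633456 ≈ 0.1112

P(intruder | barking, passing raccoon) ≈ 0.1112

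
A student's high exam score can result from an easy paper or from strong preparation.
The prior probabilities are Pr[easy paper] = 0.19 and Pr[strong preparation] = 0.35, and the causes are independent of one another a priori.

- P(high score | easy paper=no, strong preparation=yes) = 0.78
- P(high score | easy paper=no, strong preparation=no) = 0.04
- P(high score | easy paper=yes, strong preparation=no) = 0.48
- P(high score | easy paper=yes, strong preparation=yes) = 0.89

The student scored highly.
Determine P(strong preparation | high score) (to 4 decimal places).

P(high score) = 0.04×0.81×0.65 + 0.78×0.81×0.35 + 0.48×0.19×0.65 + 0.89×0.19×0.35 = 0.021060 + 0.221130 + 0.059280 + 0.059185 = 0.360655
Of this, 0.280315 comes from 0.221130 + 0.059185 (the strong preparation=true cases).
P(strong preparation | high score) = 0.280315 / 0.360655 ≈ 0.7772

P(strong preparation | high score) ≈ 0.7772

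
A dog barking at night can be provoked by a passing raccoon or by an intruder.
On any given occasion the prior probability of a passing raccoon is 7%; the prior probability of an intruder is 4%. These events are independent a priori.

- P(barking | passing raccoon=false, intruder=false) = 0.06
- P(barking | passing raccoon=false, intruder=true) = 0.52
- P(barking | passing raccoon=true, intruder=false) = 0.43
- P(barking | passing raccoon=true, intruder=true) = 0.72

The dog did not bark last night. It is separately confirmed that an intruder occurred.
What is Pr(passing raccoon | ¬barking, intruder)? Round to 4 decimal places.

Pr(passing raccoon | ¬barking, intruder) ≈ 0.0421

For the numerator, keep only passing raccoon=true terms: 0.28·0.07 = 0.019600
Denominator P(¬barking | intruder): 0.48·0.93 + 0.28·0.07 = 0.466000
Posterior = 0.019600 / 0.466000 ≈ 0.0421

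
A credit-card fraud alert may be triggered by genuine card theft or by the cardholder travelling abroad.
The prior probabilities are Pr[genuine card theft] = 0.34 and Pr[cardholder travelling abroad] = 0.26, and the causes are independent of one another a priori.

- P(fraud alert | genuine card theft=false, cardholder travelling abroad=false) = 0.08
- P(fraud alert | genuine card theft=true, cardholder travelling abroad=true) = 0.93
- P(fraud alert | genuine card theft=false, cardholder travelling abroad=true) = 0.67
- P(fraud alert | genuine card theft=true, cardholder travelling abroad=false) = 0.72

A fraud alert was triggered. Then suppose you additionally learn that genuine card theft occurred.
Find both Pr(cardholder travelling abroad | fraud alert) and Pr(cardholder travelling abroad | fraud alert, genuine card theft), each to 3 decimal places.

Numerator (weight on configurations with cardholder travelling abroad): 0.114972 + 0.082212 = 0.197184
Normalizer over all consistent configurations: 0.08·0.66·0.74 + 0.67·0.66·0.26 + 0.72·0.34·0.74 + 0.93·0.34·0.26 = 0.417408
Posterior = 0.197184 / 0.417408 ≈ 0.472

Now also conditioning on genuine card theft=true:
Enumerate both values of cardholder travelling abroad and weight by the priors:
  P(fraud alert | genuine card theft) = 0.72×0.74 + 0.93×0.26
        = 0.532800 + 0.241800 = 0.774600
The terms with cardholder travelling abroad present sum to 0.241800, so
  P(cardholder travelling abroad | fraud alert, genuine card theft) = 0.241800 / 0.774600 ≈ 0.312
This is intercausal reasoning (explaining away): once genuine card theft accounts for the fraud alert, cardholder travelling abroad becomes less likely.

Pr(cardholder travelling abroad | fraud alert) ≈ 0.472; Pr(cardholder travelling abroad | fraud alert, genuine card theft) ≈ 0.312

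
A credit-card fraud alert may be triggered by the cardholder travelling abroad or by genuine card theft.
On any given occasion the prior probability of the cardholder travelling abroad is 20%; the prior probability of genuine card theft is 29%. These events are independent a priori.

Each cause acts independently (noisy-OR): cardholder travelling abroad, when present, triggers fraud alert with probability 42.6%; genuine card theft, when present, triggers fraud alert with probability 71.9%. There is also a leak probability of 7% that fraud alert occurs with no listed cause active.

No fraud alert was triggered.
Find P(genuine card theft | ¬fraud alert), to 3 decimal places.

P(genuine card theft | ¬fraud alert) ≈ 0.103

Under noisy-OR, P(fraud alert | causes) = 1 − (1−0.07)·∏(1−qᵢ) over the active causes.
For the numerator, keep only genuine card theft=true terms: 0.060629 + 0.008700 = 0.069329
The normalizing constant is 0.93*0.8*0.71 + 0.26133*0.8*0.29 + 0.53382*0.2*0.71 + 0.150003*0.2*0.29 = 0.673371
Posterior = 0.069329 / 0.673371 ≈ 0.103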